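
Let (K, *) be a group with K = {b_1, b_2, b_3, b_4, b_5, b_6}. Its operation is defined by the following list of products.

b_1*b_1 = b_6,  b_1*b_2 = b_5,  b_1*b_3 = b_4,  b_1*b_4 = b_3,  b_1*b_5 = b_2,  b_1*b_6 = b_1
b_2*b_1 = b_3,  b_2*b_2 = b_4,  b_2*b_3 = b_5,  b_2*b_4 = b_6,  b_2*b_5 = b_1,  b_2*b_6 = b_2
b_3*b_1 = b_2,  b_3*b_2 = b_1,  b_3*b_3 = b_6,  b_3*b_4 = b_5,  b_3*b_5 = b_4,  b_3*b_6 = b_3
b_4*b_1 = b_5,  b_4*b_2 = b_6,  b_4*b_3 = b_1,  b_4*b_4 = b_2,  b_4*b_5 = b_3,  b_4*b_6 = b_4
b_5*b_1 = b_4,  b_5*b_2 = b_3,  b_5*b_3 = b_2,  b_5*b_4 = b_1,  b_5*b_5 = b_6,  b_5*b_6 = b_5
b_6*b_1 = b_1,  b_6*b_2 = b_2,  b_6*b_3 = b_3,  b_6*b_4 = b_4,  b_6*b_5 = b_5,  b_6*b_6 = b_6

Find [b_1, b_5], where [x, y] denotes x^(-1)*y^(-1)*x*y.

b_4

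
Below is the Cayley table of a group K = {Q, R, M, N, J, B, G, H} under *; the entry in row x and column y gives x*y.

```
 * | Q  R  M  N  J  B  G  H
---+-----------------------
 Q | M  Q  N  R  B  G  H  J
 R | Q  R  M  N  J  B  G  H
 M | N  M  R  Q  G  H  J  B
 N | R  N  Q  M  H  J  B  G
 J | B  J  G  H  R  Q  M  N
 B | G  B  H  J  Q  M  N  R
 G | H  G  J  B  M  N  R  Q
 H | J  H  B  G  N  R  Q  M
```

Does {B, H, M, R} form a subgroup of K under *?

{B, H, M, R} contains the identity R.
Checking products: every product of two elements of {B, H, M, R} (read from the table) lies in {B, H, M, R}, so the set is closed.
In a finite group, a nonempty closed subset is a subgroup. So {B, H, M, R} ≤ K.

Yes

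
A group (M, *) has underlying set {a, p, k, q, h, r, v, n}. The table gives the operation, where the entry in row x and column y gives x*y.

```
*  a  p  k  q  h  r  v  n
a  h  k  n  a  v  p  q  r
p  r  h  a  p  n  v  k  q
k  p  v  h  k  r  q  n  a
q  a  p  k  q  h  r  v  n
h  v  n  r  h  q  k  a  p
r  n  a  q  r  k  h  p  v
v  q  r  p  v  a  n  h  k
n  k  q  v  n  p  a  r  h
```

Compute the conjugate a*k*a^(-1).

r

The identity is q. In row a, the entry q sits in column v, so a^(-1) = v.
a*k = n
n*v = r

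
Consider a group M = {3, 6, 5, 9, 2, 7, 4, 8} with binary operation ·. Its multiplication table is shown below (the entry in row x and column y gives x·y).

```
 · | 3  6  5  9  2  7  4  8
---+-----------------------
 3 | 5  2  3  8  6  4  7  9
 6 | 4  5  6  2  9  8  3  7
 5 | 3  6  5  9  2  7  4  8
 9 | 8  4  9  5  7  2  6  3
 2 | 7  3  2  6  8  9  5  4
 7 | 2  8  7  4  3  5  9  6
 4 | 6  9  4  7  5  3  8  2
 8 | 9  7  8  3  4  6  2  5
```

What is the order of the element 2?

The identity element is 5 (its row matches the header).
2^1 = 2
2^2 = 2·2 = 8
2^3 = 8·2 = 4
2^4 = 4·2 = 5
The first power of 2 equal to the identity is 2^4, so ord(2) = 4.
(Structurally, M here is isomorphic to the dihedral group D_4.)

4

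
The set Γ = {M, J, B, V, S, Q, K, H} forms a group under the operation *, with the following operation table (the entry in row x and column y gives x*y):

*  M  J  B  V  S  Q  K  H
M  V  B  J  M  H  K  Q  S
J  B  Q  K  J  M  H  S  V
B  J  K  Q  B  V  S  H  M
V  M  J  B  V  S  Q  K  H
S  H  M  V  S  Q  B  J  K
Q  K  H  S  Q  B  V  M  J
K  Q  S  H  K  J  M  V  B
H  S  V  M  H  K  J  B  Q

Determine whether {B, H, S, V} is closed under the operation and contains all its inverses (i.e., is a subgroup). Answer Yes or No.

H*H = Q, which is not in {B, H, S, V}.
The subset is not closed under *, so it is not a subgroup.
(Structurally, Γ here is isomorphic to Z_2 x Z_4.)

No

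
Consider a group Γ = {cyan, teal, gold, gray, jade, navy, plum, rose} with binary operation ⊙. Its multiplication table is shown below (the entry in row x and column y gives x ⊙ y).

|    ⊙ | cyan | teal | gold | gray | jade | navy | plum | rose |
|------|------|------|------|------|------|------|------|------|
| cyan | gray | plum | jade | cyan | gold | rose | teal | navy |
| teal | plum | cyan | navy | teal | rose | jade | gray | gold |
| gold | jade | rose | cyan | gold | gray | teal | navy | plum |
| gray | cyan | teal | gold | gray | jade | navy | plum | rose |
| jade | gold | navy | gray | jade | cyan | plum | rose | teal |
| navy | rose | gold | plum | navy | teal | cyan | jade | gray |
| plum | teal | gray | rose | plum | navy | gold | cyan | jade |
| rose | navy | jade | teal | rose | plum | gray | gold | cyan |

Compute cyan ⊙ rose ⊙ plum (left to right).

jade

cyan ⊙ rose = navy
navy ⊙ plum = jade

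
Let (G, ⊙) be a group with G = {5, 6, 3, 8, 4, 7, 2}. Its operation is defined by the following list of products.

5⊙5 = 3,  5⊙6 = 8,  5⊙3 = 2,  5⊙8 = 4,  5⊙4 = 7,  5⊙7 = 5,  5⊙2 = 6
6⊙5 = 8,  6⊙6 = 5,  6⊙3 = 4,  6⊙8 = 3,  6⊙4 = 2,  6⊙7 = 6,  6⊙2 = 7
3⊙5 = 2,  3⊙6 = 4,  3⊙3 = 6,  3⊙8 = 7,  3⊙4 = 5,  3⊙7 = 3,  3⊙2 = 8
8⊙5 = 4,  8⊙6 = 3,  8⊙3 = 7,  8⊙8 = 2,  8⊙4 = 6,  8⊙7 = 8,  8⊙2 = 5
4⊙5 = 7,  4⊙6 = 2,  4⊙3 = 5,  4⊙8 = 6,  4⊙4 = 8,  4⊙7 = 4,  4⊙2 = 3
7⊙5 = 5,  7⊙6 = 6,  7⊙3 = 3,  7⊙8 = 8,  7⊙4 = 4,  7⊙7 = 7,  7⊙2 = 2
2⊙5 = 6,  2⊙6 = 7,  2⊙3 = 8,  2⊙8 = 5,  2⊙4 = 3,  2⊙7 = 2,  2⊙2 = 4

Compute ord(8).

The identity element is 7 (its row matches the header).
8^1 = 8
8^2 = 8 ⊙ 8 = 2
8^3 = 2 ⊙ 8 = 5
8^4 = 5 ⊙ 8 = 4
8^5 = 4 ⊙ 8 = 6
8^6 = 6 ⊙ 8 = 3
8^7 = 3 ⊙ 8 = 7
The first power of 8 equal to the identity is 8^7, so ord(8) = 7.

7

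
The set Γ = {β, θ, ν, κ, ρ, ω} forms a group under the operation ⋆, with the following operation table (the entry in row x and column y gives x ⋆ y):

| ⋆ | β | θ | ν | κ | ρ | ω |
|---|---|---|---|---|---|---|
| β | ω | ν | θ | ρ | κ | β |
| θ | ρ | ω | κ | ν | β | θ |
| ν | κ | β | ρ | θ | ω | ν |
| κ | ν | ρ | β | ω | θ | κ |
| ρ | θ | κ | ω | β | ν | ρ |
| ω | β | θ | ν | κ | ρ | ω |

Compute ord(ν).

3

The identity element is ω (its row matches the header).
ν^1 = ν
ν^2 = ν ⋆ ν = ρ
ν^3 = ρ ⋆ ν = ω
The first power of ν equal to the identity is ν^3, so ord(ν) = 3.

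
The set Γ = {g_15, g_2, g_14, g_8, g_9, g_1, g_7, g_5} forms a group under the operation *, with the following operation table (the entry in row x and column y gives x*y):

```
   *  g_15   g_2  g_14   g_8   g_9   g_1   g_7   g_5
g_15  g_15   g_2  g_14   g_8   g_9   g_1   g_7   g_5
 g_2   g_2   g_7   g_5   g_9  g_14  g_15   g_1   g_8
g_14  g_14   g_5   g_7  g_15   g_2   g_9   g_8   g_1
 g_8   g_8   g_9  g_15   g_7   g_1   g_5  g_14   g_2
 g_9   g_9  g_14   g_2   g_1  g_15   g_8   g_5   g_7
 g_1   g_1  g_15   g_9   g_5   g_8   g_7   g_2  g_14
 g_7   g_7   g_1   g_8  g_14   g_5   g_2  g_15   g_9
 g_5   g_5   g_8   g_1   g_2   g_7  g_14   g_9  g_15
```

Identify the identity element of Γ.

The identity e satisfies e*x = x for all x, so its row in the table reproduces the column headers.
Row g_15 reads: g_15, g_2, g_14, g_8, g_9, g_1, g_7, g_5 — exactly the header order. So g_15 is the identity.

g_15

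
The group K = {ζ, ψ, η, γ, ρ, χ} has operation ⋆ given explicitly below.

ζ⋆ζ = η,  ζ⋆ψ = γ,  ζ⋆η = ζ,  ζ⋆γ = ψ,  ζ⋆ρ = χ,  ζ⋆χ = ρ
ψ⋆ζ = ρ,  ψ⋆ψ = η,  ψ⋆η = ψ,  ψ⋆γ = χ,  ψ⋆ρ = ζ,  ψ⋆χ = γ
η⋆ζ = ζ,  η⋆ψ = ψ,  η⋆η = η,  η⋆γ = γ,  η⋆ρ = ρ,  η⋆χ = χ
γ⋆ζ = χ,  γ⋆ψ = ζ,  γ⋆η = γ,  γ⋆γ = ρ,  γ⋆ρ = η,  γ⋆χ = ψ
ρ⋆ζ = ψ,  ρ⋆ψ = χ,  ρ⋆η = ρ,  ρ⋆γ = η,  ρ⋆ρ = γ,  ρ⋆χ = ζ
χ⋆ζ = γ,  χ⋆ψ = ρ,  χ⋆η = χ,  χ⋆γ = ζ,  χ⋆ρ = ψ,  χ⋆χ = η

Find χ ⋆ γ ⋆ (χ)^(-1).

ρ

The identity is η. In row χ, the entry η sits in column χ, so χ^(-1) = χ.
χ ⋆ γ = ζ
ζ ⋆ χ = ρ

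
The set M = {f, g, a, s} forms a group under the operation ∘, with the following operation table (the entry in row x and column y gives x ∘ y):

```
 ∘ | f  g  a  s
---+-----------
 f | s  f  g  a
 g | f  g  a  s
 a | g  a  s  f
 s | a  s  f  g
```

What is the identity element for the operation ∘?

The identity e satisfies e ∘ x = x for all x, so its row in the table reproduces the column headers.
Row g reads: f, g, a, s — exactly the header order. So g is the identity.

g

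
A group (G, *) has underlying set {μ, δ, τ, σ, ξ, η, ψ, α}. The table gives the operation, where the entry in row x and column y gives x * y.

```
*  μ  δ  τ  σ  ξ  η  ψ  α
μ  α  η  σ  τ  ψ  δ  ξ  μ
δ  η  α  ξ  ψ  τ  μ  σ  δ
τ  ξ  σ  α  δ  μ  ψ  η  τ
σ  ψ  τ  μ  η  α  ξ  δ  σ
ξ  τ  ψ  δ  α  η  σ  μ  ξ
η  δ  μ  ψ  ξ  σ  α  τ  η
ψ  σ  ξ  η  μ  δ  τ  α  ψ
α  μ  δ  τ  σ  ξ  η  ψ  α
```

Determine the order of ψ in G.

2

The identity element is α (its row matches the header).
ψ^1 = ψ
ψ^2 = ψ * ψ = α
The first power of ψ equal to the identity is ψ^2, so ord(ψ) = 2.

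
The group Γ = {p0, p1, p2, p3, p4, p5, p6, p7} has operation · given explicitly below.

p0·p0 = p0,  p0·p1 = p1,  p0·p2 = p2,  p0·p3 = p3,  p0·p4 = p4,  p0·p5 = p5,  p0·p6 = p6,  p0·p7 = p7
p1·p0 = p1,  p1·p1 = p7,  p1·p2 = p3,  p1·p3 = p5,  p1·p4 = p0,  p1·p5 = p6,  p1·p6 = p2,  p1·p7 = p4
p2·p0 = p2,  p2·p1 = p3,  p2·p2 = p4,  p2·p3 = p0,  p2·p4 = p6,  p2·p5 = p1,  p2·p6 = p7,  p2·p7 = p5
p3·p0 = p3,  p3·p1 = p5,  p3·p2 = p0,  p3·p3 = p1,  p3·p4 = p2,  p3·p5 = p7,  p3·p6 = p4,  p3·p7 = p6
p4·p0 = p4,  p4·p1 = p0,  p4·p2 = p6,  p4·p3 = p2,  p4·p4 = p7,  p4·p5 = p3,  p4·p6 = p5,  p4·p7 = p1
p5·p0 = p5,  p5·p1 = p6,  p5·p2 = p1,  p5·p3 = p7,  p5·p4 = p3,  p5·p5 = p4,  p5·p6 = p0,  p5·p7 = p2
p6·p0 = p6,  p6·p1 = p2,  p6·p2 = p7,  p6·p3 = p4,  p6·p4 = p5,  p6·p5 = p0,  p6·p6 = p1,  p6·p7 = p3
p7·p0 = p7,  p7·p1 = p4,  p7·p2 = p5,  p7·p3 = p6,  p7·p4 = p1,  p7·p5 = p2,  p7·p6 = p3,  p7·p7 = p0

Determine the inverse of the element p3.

First locate the identity: row p0 matches the header, so p0 is the identity.
Scan row p3 for p0: p3·p2 = p0. Hence p3^(-1) = p2.

p2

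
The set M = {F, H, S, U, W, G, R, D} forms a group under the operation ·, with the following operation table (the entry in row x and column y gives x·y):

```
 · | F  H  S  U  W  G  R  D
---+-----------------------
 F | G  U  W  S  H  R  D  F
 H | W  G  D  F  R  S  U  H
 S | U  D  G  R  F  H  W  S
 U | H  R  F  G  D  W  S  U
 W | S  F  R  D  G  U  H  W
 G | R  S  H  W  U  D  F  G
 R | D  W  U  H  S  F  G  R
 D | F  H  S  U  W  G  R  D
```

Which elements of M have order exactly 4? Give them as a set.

Identity is D. Compute the order of each non-identity element by repeated multiplication:
  F: F → G → R → D  (order 4)
  H: H → G → S → D  (order 4)
  S: S → G → H → D  (order 4)
  U: U → G → W → D  (order 4)
  W: W → G → U → D  (order 4)
  G: G → D  (order 2)
  R: R → G → F → D  (order 4)
Elements of order 4: {F, H, R, S, U, W}.
(Structurally, M here is isomorphic to the quaternion group Q_8.)

{F, H, R, S, U, W}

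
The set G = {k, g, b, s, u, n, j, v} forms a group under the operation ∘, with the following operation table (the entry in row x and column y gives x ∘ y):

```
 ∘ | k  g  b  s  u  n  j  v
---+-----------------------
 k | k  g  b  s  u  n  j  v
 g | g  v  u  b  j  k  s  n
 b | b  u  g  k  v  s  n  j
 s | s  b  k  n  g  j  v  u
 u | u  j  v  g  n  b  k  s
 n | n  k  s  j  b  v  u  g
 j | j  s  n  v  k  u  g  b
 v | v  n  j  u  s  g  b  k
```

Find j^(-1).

First locate the identity: row k matches the header, so k is the identity.
Scan row j for k: j ∘ u = k. Hence j^(-1) = u.

u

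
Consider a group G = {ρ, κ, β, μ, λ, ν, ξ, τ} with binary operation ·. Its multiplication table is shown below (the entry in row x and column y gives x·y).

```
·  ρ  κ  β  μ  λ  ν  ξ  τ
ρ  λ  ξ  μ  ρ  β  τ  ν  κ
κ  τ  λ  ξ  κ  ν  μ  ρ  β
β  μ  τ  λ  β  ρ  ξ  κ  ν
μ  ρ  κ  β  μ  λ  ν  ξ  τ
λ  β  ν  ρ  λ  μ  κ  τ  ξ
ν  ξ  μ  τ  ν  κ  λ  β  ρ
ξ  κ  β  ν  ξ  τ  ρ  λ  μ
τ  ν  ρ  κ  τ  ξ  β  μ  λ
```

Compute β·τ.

ν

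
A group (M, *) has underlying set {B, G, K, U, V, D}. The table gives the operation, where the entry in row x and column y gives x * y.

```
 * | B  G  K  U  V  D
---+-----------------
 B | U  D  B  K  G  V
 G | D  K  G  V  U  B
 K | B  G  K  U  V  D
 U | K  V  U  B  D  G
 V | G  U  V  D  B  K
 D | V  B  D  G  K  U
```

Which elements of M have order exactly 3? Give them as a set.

{B, U}

Identity is K. Compute the order of each non-identity element by repeated multiplication:
  B: B → U → K  (order 3)
  G: G → K  (order 2)
  U: U → B → K  (order 3)
  V: V → B → G → U → D → K  (order 6)
  D: D → U → G → B → V → K  (order 6)
Elements of order 3: {B, U}.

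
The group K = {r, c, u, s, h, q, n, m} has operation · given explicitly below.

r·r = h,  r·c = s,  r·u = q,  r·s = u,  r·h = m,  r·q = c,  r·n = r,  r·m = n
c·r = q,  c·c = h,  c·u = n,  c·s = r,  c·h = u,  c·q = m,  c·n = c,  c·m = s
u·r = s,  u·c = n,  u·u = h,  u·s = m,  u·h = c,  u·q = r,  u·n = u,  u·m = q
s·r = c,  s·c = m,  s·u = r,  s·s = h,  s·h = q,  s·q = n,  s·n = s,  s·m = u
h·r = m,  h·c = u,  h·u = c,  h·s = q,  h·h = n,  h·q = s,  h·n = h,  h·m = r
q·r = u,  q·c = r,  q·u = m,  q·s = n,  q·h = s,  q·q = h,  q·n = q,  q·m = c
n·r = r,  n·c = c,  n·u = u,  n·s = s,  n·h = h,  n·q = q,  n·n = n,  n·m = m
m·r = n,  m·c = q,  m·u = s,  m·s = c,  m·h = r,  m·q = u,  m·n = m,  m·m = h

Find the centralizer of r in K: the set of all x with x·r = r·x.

Compare row r with column r entry by entry.
m·r = n = r·m, so m commutes with r.
q·r = u but r·q = c, so q does not.
Collecting the elements that commute with r: C(r) = {h, m, n, r}.
(Structurally, K here is isomorphic to the quaternion group Q_8.)

{h, m, n, r}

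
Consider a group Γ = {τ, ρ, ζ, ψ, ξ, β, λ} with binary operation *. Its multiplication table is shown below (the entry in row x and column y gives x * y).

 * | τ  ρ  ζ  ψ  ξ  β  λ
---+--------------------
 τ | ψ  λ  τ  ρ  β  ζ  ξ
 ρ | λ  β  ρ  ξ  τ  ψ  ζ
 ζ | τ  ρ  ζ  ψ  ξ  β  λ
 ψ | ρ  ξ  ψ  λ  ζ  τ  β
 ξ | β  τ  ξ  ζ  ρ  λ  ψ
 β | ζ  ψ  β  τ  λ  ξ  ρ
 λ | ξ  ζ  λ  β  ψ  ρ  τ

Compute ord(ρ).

The identity element is ζ (its row matches the header).
ρ^1 = ρ
ρ^2 = ρ * ρ = β
ρ^3 = β * ρ = ψ
ρ^4 = ψ * ρ = ξ
ρ^5 = ξ * ρ = τ
ρ^6 = τ * ρ = λ
ρ^7 = λ * ρ = ζ
The first power of ρ equal to the identity is ρ^7, so ord(ρ) = 7.

7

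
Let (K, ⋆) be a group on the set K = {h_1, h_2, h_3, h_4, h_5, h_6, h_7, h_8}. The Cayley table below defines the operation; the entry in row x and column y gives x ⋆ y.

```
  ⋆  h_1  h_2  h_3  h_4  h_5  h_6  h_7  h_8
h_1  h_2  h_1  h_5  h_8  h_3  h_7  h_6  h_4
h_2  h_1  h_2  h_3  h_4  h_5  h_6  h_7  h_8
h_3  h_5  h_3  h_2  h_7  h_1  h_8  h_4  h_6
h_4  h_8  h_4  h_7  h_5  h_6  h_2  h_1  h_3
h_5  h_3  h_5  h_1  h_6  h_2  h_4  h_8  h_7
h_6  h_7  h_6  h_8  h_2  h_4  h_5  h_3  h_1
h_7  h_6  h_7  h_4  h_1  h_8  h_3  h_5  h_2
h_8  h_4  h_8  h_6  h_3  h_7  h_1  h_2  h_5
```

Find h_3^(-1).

h_3

First locate the identity: row h_2 matches the header, so h_2 is the identity.
Scan row h_3 for h_2: h_3 ⋆ h_3 = h_2. Hence h_3^(-1) = h_3.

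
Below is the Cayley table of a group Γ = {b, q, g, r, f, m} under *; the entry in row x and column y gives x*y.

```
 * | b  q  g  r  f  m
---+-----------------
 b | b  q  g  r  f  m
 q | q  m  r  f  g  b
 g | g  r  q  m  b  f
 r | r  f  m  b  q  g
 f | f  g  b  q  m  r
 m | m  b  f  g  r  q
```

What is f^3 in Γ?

r

f^1 = f
f^2 = f*f = m
f^3 = m*f = r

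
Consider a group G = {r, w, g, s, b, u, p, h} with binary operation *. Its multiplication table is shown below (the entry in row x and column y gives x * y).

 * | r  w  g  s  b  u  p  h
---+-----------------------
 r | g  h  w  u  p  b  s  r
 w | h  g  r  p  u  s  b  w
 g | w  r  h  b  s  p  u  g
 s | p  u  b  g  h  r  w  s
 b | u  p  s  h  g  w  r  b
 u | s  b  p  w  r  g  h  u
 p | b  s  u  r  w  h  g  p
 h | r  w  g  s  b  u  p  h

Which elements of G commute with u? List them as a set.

{g, h, p, u}

Compare row u with column u entry by entry.
p * u = h = u * p, so p commutes with u.
r * u = b but u * r = s, so r does not.
Collecting the elements that commute with u: C(u) = {g, h, p, u}.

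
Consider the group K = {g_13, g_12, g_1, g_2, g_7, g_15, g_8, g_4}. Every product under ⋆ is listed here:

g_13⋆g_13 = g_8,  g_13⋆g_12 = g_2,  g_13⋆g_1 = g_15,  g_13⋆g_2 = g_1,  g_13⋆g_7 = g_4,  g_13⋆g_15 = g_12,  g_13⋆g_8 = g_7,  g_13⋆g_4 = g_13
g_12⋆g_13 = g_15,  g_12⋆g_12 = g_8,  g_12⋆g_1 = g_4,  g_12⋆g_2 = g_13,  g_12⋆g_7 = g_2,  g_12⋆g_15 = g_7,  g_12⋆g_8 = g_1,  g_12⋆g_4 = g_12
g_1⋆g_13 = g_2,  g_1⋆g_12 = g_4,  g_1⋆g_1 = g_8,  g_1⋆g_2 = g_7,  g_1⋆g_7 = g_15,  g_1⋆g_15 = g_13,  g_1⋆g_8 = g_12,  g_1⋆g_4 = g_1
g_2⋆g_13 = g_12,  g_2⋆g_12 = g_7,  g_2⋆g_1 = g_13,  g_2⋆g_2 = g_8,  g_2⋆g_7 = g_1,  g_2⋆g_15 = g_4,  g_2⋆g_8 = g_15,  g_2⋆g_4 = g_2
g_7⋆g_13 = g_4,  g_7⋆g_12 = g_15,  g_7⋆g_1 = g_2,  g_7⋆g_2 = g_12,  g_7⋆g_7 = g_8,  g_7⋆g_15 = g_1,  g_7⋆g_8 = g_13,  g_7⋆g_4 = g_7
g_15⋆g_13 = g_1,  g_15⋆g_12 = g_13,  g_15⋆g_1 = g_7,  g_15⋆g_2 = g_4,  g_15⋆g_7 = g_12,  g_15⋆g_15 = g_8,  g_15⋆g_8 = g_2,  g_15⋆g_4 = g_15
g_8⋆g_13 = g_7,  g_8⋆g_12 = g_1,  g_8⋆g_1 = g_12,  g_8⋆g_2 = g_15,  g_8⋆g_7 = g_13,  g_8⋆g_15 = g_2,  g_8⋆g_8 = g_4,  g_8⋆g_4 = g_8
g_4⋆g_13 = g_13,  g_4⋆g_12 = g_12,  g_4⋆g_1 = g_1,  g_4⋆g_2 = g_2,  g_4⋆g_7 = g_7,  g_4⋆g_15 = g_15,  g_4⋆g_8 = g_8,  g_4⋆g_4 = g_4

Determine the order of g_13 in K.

The identity element is g_4 (its row matches the header).
g_13^1 = g_13
g_13^2 = g_13 ⋆ g_13 = g_8
g_13^3 = g_8 ⋆ g_13 = g_7
g_13^4 = g_7 ⋆ g_13 = g_4
The first power of g_13 equal to the identity is g_13^4, so ord(g_13) = 4.

4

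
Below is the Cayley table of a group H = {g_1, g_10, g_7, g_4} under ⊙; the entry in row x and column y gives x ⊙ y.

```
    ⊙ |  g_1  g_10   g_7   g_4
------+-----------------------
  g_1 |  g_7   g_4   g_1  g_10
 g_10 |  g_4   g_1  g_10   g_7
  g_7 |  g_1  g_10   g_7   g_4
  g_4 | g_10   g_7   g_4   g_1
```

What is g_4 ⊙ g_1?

Read row g_4, column g_1: g_4 ⊙ g_1 = g_10.
(Structurally, H here is isomorphic to the cyclic group Z_4.)

g_10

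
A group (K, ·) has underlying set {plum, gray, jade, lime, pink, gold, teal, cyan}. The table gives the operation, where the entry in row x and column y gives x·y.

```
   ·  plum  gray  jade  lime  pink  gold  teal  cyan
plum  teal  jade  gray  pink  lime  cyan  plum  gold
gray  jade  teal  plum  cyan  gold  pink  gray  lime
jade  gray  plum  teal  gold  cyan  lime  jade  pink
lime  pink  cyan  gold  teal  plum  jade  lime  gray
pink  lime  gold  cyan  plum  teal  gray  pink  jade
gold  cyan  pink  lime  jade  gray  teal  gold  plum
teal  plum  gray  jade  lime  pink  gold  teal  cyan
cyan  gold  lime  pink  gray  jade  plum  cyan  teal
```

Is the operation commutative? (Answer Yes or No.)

Yes

Check whether the table is symmetric across its main diagonal.
Every entry (row x, col y) equals the entry (row y, col x), so K is abelian.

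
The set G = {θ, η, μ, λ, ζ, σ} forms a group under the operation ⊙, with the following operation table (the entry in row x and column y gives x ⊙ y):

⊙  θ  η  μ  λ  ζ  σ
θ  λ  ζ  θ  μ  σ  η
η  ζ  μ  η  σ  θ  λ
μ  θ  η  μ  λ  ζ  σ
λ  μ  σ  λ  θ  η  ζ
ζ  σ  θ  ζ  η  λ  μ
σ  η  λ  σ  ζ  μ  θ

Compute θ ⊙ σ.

η

Read row θ, column σ: θ ⊙ σ = η.
(Structurally, G here is isomorphic to the cyclic group Z_6.)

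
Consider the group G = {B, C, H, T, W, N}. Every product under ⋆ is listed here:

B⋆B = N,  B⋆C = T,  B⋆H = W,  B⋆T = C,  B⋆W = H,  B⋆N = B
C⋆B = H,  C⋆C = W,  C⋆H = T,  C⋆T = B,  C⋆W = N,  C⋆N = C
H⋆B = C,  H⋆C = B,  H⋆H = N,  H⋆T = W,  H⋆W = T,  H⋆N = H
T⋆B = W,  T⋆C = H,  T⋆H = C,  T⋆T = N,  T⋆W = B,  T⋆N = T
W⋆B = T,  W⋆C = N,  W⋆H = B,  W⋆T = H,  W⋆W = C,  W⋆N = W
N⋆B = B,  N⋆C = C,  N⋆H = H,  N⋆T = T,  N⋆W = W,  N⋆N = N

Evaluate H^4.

H^1 = H
H^2 = H ⋆ H = N
H^3 = N ⋆ H = H
H^4 = H ⋆ H = N

N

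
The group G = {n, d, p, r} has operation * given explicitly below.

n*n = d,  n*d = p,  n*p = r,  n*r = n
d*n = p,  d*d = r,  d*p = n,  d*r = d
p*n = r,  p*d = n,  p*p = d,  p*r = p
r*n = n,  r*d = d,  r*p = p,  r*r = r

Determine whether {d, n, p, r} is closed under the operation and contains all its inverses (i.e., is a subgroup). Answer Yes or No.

{d, n, p, r} contains the identity r.
Checking products: every product of two elements of {d, n, p, r} (read from the table) lies in {d, n, p, r}, so the set is closed.
In a finite group, a nonempty closed subset is a subgroup. So {d, n, p, r} ≤ G.
(Structurally, G here is isomorphic to the cyclic group Z_4.)

Yes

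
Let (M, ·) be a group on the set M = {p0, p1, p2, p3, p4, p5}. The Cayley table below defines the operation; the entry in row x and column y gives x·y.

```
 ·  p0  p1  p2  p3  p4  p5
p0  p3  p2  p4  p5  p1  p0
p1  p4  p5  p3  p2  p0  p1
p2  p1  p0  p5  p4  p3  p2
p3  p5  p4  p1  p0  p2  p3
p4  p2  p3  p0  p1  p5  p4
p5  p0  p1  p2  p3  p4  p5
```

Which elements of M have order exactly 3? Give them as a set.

{p0, p3}

Identity is p5. Compute the order of each non-identity element by repeated multiplication:
  p0: p0 → p3 → p5  (order 3)
  p1: p1 → p5  (order 2)
  p2: p2 → p5  (order 2)
  p3: p3 → p0 → p5  (order 3)
  p4: p4 → p5  (order 2)
Elements of order 3: {p0, p3}.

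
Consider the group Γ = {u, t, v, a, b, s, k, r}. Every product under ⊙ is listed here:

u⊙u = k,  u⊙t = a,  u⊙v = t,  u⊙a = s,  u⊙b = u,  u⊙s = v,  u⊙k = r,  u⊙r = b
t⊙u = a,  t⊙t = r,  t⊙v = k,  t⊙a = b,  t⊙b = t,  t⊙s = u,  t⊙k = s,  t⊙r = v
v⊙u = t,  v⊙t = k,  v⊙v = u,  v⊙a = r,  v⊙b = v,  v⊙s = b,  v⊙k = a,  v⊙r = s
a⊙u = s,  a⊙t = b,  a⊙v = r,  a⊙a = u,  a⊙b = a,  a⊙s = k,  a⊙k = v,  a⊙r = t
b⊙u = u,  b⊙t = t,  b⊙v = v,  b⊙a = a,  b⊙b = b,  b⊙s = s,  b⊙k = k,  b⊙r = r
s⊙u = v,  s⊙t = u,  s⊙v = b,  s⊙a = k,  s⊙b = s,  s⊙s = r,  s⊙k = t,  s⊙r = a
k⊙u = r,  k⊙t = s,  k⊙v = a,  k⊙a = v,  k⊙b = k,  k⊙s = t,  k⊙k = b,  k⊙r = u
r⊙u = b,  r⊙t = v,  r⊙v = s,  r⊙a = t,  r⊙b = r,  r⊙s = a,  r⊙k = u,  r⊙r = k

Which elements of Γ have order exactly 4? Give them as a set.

Identity is b. Compute the order of each non-identity element by repeated multiplication:
  u: u → k → r → b  (order 4)
  t: t → r → v → k → s → u → a → b  (order 8)
  v: v → u → t → k → a → r → s → b  (order 8)
  a: a → u → s → k → v → r → t → b  (order 8)
  s: s → r → a → k → t → u → v → b  (order 8)
  k: k → b  (order 2)
  r: r → k → u → b  (order 4)
Elements of order 4: {r, u}.

{r, u}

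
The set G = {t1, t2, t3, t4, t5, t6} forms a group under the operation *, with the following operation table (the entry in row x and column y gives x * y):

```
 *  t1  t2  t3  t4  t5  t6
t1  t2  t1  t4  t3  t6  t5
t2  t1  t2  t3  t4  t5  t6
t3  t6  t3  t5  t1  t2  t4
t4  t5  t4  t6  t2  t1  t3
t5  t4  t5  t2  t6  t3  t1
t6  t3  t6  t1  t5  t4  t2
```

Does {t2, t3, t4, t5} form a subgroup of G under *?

t3 * t4 = t1, which is not in {t2, t3, t4, t5}.
The subset is not closed under *, so it is not a subgroup.

No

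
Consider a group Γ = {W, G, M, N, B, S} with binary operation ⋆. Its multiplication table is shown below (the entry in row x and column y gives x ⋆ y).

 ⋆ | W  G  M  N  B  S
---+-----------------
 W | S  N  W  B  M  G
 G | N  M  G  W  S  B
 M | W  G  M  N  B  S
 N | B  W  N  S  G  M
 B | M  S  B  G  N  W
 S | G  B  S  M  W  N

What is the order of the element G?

The identity element is M (its row matches the header).
G^1 = G
G^2 = G ⋆ G = M
The first power of G equal to the identity is G^2, so ord(G) = 2.

2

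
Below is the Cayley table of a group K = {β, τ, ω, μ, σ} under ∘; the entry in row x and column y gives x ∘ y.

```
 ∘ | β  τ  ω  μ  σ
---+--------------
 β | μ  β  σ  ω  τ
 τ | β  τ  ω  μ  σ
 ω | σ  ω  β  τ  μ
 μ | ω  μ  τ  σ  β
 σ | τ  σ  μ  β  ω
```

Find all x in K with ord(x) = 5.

Identity is τ. Compute the order of each non-identity element by repeated multiplication:
  β: β → μ → ω → σ → τ  (order 5)
  ω: ω → β → σ → μ → τ  (order 5)
  μ: μ → σ → β → ω → τ  (order 5)
  σ: σ → ω → μ → β → τ  (order 5)
Elements of order 5: {β, μ, σ, ω}.
(Structurally, K here is isomorphic to the cyclic group Z_5.)

{β, μ, σ, ω}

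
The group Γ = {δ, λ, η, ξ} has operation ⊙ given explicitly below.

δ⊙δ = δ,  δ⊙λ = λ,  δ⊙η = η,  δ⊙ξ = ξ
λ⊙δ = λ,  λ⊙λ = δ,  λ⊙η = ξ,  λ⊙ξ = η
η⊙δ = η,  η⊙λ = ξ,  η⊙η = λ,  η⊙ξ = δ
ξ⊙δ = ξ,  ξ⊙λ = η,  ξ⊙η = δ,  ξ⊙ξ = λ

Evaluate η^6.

λ

η^1 = η
η^2 = η ⊙ η = λ
η^3 = λ ⊙ η = ξ
η^4 = ξ ⊙ η = δ
η^5 = δ ⊙ η = η
η^6 = η ⊙ η = λ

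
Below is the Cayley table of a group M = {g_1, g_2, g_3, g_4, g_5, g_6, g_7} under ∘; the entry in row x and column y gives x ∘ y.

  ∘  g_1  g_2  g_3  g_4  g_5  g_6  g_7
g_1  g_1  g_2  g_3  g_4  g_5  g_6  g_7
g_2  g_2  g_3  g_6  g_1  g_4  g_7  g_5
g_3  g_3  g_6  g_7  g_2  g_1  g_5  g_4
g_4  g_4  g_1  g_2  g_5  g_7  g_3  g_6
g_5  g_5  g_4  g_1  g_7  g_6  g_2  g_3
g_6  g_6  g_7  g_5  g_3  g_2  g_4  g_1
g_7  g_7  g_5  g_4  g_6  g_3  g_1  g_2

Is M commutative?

Yes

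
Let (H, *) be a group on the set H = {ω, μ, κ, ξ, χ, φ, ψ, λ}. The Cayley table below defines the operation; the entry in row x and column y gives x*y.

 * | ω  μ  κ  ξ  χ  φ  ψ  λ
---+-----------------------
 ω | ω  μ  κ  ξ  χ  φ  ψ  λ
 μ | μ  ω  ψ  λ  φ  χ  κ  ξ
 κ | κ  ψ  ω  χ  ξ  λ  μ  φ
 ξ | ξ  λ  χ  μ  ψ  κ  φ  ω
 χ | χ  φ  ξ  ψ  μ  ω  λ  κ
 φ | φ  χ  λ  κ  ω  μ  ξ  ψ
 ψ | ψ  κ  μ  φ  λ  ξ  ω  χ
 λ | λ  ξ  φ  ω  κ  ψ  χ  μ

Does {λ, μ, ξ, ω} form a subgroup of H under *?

{λ, μ, ξ, ω} contains the identity ω.
Checking products: every product of two elements of {λ, μ, ξ, ω} (read from the table) lies in {λ, μ, ξ, ω}, so the set is closed.
In a finite group, a nonempty closed subset is a subgroup. So {λ, μ, ξ, ω} ≤ H.

Yes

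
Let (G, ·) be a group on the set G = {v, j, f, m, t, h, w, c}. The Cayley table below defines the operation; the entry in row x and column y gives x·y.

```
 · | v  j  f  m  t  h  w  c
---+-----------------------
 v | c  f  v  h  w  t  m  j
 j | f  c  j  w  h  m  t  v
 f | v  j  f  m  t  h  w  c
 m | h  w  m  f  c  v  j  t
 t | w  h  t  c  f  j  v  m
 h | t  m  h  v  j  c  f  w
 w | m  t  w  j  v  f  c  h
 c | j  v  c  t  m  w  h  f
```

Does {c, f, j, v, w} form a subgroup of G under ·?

w·c = h, which is not in {c, f, j, v, w}.
The subset is not closed under ·, so it is not a subgroup.

No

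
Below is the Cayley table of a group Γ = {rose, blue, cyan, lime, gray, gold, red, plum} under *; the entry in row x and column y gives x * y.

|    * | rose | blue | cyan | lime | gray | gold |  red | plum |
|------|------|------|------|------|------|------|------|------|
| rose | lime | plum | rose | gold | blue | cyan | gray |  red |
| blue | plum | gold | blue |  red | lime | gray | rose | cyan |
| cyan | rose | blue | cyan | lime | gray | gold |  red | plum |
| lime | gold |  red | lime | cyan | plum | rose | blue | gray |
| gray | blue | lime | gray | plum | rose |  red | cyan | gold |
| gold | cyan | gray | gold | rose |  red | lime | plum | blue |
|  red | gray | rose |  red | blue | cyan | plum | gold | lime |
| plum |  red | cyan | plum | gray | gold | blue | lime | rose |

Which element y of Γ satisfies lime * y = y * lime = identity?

First locate the identity: row cyan matches the header, so cyan is the identity.
Scan row lime for cyan: lime * lime = cyan. Hence lime^(-1) = lime.

lime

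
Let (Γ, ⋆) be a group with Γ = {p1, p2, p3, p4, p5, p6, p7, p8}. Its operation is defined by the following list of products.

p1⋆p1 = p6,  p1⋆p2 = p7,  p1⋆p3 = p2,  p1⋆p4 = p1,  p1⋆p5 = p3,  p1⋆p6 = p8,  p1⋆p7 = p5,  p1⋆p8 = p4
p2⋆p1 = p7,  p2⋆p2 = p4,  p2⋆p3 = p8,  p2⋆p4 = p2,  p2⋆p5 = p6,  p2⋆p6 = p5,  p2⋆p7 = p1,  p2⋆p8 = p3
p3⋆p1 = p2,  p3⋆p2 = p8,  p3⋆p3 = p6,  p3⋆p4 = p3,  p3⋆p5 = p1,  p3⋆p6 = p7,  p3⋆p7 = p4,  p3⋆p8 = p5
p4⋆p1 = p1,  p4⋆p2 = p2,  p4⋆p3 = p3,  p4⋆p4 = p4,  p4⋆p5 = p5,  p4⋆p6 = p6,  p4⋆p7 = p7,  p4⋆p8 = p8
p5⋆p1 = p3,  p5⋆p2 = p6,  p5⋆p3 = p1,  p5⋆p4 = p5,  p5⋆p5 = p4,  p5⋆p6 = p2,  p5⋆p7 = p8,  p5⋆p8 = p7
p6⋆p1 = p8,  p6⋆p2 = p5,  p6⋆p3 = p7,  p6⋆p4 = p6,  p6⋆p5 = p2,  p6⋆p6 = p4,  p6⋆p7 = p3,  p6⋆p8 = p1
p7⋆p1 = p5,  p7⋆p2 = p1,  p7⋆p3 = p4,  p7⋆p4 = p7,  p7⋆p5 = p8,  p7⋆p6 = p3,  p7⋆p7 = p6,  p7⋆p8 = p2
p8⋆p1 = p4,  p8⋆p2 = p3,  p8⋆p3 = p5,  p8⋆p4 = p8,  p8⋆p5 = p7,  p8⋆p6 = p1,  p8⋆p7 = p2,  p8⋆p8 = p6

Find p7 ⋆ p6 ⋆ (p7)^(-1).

p6

The identity is p4. In row p7, the entry p4 sits in column p3, so p7^(-1) = p3.
p7 ⋆ p6 = p3
p3 ⋆ p3 = p6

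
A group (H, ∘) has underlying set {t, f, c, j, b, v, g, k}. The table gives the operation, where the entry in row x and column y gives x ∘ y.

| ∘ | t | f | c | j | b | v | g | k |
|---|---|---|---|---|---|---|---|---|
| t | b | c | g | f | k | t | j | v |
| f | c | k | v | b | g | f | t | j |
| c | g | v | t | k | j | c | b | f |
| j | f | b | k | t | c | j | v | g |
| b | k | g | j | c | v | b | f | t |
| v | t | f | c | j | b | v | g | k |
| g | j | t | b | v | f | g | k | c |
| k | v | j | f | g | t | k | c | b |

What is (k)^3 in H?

t

k^1 = k
k^2 = k ∘ k = b
k^3 = b ∘ k = t
(Structurally, H here is isomorphic to the cyclic group Z_8.)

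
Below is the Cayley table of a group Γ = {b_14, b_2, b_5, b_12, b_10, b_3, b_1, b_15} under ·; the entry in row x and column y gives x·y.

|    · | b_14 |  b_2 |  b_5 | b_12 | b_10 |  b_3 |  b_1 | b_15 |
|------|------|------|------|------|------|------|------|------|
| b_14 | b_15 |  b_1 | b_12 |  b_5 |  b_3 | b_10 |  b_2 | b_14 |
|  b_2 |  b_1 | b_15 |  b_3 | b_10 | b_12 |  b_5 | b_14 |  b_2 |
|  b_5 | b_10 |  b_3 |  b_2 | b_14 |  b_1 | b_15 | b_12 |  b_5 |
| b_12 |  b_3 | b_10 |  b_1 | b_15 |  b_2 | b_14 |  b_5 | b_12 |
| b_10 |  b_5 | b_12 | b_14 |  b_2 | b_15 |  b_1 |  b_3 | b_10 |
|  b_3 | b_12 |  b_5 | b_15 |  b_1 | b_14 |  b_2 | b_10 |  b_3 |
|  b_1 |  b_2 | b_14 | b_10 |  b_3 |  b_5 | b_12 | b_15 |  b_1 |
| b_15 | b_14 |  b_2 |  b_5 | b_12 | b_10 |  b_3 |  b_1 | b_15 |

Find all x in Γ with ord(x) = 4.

Identity is b_15. Compute the order of each non-identity element by repeated multiplication:
  b_14: b_14 → b_15  (order 2)
  b_2: b_2 → b_15  (order 2)
  b_5: b_5 → b_2 → b_3 → b_15  (order 4)
  b_12: b_12 → b_15  (order 2)
  b_10: b_10 → b_15  (order 2)
  b_3: b_3 → b_2 → b_5 → b_15  (order 4)
  b_1: b_1 → b_15  (order 2)
Elements of order 4: {b_3, b_5}.
(Structurally, Γ here is isomorphic to the dihedral group D_4.)

{b_3, b_5}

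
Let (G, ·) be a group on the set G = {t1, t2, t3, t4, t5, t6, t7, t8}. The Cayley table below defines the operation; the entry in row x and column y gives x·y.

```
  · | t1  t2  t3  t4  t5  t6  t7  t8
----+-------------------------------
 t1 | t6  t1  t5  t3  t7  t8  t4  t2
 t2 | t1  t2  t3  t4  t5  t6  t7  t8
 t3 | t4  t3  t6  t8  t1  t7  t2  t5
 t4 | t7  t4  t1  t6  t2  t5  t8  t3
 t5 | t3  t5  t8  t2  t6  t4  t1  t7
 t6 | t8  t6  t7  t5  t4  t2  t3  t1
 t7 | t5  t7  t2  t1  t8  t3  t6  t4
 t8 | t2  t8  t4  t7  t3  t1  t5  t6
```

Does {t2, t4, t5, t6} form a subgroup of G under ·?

Yes

{t2, t4, t5, t6} contains the identity t2.
Checking products: every product of two elements of {t2, t4, t5, t6} (read from the table) lies in {t2, t4, t5, t6}, so the set is closed.
In a finite group, a nonempty closed subset is a subgroup. So {t2, t4, t5, t6} ≤ G.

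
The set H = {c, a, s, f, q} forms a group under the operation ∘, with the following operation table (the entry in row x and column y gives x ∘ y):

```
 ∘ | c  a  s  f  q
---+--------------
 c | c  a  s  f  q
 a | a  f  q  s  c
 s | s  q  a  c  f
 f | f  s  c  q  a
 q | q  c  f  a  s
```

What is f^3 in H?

f^1 = f
f^2 = f ∘ f = q
f^3 = q ∘ f = a

a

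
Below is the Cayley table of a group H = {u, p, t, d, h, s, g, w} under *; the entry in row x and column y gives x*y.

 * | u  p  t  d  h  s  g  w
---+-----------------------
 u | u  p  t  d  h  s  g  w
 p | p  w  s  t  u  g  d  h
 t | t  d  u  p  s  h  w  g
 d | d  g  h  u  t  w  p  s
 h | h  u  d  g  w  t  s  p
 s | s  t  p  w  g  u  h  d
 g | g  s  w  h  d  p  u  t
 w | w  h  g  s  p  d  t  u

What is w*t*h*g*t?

s

w*t = g
g*h = d
d*g = p
p*t = s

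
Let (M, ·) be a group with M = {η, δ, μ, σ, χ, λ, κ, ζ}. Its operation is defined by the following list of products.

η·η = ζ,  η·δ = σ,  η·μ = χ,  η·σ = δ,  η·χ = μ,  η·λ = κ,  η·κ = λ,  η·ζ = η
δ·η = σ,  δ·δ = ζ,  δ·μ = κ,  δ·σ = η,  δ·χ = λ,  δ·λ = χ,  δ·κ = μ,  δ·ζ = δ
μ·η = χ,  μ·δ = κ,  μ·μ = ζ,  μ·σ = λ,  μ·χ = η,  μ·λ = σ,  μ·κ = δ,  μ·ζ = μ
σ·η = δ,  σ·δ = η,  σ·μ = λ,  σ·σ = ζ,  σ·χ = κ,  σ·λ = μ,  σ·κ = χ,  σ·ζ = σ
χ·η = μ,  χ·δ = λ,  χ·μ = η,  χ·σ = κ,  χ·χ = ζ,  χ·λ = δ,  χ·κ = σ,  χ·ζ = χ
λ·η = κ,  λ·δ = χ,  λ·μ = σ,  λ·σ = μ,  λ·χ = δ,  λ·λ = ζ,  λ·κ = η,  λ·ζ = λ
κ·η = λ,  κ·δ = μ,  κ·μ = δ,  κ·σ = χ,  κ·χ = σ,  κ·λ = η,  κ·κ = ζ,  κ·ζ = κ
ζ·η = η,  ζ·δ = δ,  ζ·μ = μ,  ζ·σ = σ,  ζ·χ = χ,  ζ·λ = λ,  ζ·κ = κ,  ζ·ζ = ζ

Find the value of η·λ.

κ

Read row η, column λ: η·λ = κ.
(Structurally, M here is isomorphic to the elementary abelian group (Z_2)^3.)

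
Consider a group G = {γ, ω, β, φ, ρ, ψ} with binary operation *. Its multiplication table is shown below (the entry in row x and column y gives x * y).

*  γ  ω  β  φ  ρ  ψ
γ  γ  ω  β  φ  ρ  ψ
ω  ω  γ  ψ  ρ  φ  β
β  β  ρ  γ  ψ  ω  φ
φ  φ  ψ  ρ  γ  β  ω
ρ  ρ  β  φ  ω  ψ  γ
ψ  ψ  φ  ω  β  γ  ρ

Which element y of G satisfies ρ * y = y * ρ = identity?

First locate the identity: row γ matches the header, so γ is the identity.
Scan row ρ for γ: ρ * ψ = γ. Hence ρ^(-1) = ψ.

ψ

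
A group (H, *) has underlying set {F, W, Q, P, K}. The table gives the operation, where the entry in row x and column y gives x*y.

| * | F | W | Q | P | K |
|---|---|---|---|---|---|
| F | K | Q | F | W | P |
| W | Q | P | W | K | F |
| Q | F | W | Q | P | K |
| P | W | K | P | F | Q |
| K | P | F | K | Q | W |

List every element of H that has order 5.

Identity is Q. Compute the order of each non-identity element by repeated multiplication:
  F: F → K → P → W → Q  (order 5)
  W: W → P → K → F → Q  (order 5)
  P: P → F → W → K → Q  (order 5)
  K: K → W → F → P → Q  (order 5)
Elements of order 5: {F, K, P, W}.
(Structurally, H here is isomorphic to the cyclic group Z_5.)

{F, K, P, W}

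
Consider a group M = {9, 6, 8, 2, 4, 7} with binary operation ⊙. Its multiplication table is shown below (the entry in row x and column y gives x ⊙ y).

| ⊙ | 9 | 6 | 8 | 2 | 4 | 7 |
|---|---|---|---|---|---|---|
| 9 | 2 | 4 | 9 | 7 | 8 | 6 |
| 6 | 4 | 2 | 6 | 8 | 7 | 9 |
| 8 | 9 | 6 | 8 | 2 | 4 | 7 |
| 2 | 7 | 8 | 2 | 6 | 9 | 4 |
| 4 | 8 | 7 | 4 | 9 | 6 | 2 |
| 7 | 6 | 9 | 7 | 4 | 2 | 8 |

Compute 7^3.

7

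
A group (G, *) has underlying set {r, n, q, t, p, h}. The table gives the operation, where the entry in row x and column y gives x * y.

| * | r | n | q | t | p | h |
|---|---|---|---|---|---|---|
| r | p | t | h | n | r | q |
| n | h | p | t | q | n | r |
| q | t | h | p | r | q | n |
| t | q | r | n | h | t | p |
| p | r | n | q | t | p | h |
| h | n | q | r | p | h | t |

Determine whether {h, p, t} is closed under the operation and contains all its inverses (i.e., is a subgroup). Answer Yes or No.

{h, p, t} contains the identity p.
Checking products: every product of two elements of {h, p, t} (read from the table) lies in {h, p, t}, so the set is closed.
In a finite group, a nonempty closed subset is a subgroup. So {h, p, t} ≤ G.

Yes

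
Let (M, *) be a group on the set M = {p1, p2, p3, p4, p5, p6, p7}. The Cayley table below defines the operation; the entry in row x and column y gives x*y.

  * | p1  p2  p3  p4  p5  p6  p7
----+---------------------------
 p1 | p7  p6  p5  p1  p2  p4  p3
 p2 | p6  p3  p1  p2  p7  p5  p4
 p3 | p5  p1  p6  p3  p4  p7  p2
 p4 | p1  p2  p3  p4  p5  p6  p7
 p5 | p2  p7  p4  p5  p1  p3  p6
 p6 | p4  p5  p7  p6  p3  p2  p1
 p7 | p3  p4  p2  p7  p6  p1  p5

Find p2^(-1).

p7

First locate the identity: row p4 matches the header, so p4 is the identity.
Scan row p2 for p4: p2*p7 = p4. Hence p2^(-1) = p7.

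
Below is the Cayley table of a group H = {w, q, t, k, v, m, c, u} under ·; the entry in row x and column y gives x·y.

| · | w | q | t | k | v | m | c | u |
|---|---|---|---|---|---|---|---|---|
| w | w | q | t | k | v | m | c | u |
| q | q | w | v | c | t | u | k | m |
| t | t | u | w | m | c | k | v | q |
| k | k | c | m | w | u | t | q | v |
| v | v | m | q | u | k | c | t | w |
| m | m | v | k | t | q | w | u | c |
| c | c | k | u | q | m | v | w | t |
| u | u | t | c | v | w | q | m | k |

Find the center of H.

An element z is central iff its row equals its column in the table.
For c: c·v = m ≠ t = v·c, so c ∉ Z.
Checking each element this way leaves Z(H) = {k, w}.

{k, w}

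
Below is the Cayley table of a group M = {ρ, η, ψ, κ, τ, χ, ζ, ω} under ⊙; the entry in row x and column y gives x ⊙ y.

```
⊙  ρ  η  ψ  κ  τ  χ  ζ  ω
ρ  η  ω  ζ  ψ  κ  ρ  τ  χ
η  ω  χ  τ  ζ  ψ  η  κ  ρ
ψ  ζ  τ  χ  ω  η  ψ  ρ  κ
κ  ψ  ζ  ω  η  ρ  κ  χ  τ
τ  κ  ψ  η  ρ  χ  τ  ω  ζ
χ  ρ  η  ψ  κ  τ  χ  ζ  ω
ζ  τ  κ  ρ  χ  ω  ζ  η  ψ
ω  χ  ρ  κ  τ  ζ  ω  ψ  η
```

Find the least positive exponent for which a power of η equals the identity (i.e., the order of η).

2

The identity element is χ (its row matches the header).
η^1 = η
η^2 = η ⊙ η = χ
The first power of η equal to the identity is η^2, so ord(η) = 2.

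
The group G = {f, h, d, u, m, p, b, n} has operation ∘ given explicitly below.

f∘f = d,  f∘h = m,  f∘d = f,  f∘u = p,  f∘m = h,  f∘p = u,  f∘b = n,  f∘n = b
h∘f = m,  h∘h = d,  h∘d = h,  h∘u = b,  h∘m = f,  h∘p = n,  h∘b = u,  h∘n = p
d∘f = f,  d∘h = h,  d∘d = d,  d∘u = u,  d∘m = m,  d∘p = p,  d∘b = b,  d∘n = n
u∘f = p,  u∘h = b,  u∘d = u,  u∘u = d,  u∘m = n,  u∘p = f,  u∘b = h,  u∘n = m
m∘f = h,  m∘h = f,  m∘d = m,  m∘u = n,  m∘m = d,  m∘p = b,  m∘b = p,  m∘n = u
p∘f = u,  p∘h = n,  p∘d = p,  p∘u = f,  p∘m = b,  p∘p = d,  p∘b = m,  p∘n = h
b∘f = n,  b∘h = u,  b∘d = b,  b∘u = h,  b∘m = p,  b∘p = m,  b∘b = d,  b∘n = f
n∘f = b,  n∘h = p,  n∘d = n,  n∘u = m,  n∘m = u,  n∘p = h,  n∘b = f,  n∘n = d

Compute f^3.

f

f^1 = f
f^2 = f ∘ f = d
f^3 = d ∘ f = f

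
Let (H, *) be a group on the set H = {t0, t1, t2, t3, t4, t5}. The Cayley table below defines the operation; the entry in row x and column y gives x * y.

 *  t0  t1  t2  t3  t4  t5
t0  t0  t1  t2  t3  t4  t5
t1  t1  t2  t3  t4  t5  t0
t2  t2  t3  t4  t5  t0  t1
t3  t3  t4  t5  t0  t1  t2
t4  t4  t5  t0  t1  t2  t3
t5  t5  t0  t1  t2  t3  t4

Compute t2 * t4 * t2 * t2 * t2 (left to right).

t0

t2 * t4 = t0
t0 * t2 = t2
t2 * t2 = t4
t4 * t2 = t0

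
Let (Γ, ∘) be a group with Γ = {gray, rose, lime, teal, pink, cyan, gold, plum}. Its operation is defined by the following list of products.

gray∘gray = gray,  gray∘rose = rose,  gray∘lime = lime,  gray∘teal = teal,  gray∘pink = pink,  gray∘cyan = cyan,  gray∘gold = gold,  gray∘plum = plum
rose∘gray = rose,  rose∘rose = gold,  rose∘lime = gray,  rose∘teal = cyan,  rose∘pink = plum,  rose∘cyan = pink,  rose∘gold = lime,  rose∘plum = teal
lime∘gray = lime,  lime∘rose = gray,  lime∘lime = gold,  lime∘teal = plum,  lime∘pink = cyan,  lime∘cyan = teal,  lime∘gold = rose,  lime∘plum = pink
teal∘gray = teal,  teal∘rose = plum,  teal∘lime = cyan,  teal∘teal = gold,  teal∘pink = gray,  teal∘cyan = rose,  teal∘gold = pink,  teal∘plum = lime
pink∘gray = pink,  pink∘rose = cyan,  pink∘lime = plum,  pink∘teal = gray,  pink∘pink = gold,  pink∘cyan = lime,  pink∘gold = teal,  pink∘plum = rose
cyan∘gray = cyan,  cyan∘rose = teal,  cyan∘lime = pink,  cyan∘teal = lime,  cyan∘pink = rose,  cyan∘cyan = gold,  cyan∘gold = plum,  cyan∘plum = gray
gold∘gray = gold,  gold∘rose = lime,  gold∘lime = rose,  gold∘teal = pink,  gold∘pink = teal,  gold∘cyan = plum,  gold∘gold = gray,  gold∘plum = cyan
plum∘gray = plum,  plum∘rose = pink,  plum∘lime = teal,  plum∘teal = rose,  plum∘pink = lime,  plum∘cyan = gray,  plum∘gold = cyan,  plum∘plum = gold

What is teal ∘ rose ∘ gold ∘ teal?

lime

teal ∘ rose = plum
plum ∘ gold = cyan
cyan ∘ teal = lime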